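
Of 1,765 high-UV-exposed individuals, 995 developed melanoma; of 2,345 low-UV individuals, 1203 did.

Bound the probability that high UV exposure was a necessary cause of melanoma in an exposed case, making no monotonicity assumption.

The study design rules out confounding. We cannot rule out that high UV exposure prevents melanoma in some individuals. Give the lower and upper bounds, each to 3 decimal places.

p₁ = P(outcome | exposed) = 995/1765 = 0.56374
p₀ = P(outcome | unexposed) = 1203/2345 = 0.51301
Under exogeneity alone the bounds on PN are max{0,(p₁−p₀)/p₁} ≤ PN ≤ min{1,(1−p₀)/p₁}.
  lower = (p₁ − p₀)/p₁ = 0.050733 / 0.56374 ≈ 0.0900
  upper = min{1, (1 − p₀)/p₁} = 0.48699 / 0.56374 ≈ 0.8639

0.090 ≤ PN ≤ 0.864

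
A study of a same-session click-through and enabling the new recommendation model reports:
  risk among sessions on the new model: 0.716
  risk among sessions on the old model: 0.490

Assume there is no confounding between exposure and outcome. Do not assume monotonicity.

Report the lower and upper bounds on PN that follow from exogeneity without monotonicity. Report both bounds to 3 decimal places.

Let p₁ = 0.716, p₀ = 0.49.
Under exogeneity alone the bounds on PN are max{0,(p₁−p₀)/p₁} ≤ PN ≤ min{1,(1−p₀)/p₁}.
  lower = (p₁ − p₀)/p₁ = 0.226 / 0.716 ≈ 0.3156
  upper = min{1, (1 − p₀)/p₁} = 0.51 / 0.716 ≈ 0.7123

0.316 ≤ PN ≤ 0.712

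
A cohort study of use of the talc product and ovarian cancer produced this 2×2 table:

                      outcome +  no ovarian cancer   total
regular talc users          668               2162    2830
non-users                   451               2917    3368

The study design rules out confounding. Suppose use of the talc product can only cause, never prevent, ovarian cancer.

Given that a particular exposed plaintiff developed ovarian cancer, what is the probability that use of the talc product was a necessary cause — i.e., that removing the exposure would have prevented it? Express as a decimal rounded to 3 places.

p₁ = P(outcome | exposed) = 668/2830 = 0.23604
p₀ = P(outcome | unexposed) = 451/3368 = 0.13391
Under exogeneity and monotonicity, PN = (p₁ − p₀) / p₁.
PN = (0.23604 − 0.13391) / 0.23604 = 0.10214 / 0.23604 ≈ 0.4327

PN ≈ 0.433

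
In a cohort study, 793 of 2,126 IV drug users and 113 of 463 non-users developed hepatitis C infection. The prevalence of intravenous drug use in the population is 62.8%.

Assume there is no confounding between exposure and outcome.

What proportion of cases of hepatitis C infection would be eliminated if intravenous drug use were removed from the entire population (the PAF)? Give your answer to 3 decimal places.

PAF ≈ 0.249

p₁ = P(outcome | exposed) = 793/2126 = 0.373
p₀ = P(outcome | unexposed) = 113/463 = 0.24406
Overall risk P(Y=1) = π·p₁ + (1−π)·p₀ = 0.628×0.373 + 0.372×0.24406 = 0.32504.
Under exogeneity, PAF = [P(Y=1) − p₀] / P(Y=1).
PAF = (0.32504 − 0.24406) / 0.32504 ≈ 0.2491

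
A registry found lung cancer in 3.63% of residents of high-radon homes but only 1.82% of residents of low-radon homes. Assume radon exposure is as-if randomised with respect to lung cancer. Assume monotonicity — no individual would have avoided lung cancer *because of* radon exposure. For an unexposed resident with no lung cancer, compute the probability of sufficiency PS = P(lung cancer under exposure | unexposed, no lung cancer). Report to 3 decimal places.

PS ≈ 0.018

p₁ = 0.0363, p₀ = 0.0182.
Under exogeneity and monotonicity, PS = (p₁ − p₀) / (1 − p₀).
PS = (0.0363 − 0.0182) / (1 − 0.0182) = 0.0181 / 0.9818 ≈ 0.0184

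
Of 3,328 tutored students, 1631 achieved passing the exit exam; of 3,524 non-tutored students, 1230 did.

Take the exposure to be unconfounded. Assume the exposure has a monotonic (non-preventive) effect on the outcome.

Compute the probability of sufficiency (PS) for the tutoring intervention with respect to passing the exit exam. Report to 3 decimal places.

PS ≈ 0.217

p₁ = P(outcome | exposed) = 1631/3328 = 0.49008
p₀ = P(outcome | unexposed) = 1230/3524 = 0.34904
Under exogeneity and monotonicity, PS = (p₁ − p₀) / (1 − p₀).
PS = (0.49008 − 0.34904) / (1 − 0.34904) = 0.14105 / 0.65096 ≈ 0.2167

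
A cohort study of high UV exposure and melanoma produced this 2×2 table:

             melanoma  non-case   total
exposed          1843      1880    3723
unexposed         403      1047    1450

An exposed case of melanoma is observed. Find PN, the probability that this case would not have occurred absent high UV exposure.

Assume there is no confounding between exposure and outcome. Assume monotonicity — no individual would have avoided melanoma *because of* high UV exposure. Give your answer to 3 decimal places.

PN ≈ 0.439

p₁ = P(outcome | exposed) = 1843/3723 = 0.49503
p₀ = P(outcome | unexposed) = 403/1450 = 0.27793
Under exogeneity and monotonicity, PN = (p₁ − p₀)/p₁.
PN = (0.49503 − 0.27793) / 0.49503 ≈ 0.4386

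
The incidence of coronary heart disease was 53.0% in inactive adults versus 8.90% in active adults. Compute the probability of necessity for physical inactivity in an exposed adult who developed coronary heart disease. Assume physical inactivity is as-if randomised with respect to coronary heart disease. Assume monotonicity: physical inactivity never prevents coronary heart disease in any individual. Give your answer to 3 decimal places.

p₁ = 0.53, p₀ = 0.089.
Under exogeneity and monotonicity, PN = (p₁ − p₀) / p₁.
PN = (0.53 − 0.089) / 0.53 = 0.441 / 0.53 ≈ 0.8321

PN ≈ 0.832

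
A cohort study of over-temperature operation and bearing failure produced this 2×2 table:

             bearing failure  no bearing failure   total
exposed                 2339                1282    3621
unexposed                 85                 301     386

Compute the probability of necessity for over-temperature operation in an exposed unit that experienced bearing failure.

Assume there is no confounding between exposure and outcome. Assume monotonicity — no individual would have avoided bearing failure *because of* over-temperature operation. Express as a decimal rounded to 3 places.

PN ≈ 0.659

p₁ = P(outcome | exposed) = 2339/3621 = 0.64595
p₀ = P(outcome | unexposed) = 85/386 = 0.22021
Under exogeneity and monotonicity, PN = (p₁ − p₀) / p₁.
PN = (0.64595 − 0.22021) / 0.64595 = 0.42575 / 0.64595 ≈ 0.6591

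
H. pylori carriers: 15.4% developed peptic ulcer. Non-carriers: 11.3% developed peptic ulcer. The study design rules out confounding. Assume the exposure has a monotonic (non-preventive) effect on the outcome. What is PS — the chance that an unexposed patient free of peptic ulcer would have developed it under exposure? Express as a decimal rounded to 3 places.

PS ≈ 0.046

p₁ = 0.154, p₀ = 0.113.
Under exogeneity and monotonicity, PS = (p₁ − p₀) / (1 − p₀).
PS = (0.154 − 0.113) / (1 − 0.113) = 0.041 / 0.887 ≈ 0.0462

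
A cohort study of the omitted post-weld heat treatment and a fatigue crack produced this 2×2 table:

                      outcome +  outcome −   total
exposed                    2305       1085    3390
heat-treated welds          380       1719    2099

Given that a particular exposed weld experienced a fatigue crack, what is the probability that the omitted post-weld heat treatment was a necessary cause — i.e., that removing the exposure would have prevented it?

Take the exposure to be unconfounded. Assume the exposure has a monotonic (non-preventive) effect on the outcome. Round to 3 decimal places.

p₁ = P(outcome | exposed) = 2305/3390 = 0.67994
p₀ = P(outcome | unexposed) = 380/2099 = 0.18104
Under exogeneity and monotonicity, PN = (p₁ − p₀) / p₁.
PN = (0.67994 − 0.18104) / 0.67994 = 0.4989 / 0.67994 ≈ 0.7337

PN ≈ 0.734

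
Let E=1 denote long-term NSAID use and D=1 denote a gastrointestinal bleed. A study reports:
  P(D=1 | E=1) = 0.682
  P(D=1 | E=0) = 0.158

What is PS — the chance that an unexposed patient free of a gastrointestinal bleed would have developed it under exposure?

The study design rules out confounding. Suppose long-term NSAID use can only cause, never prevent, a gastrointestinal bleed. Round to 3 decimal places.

PS ≈ 0.622

Let p₁ = 0.682, p₀ = 0.158.
Under exogeneity and monotonicity, PS = (p₁ − p₀) / (1 − p₀).
PS = (0.682 − 0.158) / (1 − 0.158) = 0.524 / 0.842 ≈ 0.6223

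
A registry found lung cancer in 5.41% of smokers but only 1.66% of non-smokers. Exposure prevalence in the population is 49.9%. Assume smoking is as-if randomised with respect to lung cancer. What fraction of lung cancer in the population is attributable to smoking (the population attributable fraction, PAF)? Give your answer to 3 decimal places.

PAF ≈ 0.530

p₁ = 0.0541, p₀ = 0.0166.
Overall risk P(Y=1) = π·p₁ + (1−π)·p₀ = 0.499×0.0541 + 0.501×0.0166 = 0.035312.
Under exogeneity, PAF = [P(Y=1) − p₀] / P(Y=1).
PAF = (0.035312 − 0.0166) / 0.035312 ≈ 0.5299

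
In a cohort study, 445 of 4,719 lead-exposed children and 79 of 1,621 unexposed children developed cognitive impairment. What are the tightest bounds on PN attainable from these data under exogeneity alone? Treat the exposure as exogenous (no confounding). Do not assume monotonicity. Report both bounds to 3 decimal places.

0.483 ≤ PN ≤ 1.000

p₁ = P(outcome | exposed) = 445/4719 = 0.0943
p₀ = P(outcome | unexposed) = 79/1621 = 0.048735
Under exogeneity alone the bounds on PN are max{0,(p₁−p₀)/p₁} ≤ PN ≤ min{1,(1−p₀)/p₁}.
  lower = (p₁ − p₀)/p₁ = 0.045564 / 0.0943 ≈ 0.4832
  upper = min{1, (1 − p₀)/p₁} = 0.95126 / 0.0943 ≈ 10.0877 → capped at 1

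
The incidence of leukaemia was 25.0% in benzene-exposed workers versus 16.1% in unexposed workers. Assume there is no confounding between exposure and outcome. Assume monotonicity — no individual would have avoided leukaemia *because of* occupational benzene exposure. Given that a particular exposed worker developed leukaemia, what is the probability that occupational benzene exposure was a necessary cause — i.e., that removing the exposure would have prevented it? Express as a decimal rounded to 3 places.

PN ≈ 0.356

p₁ = 0.25, p₀ = 0.161.
Under exogeneity and monotonicity, PN = (p₁ − p₀) / p₁.
PN = (0.25 − 0.161) / 0.25 = 0.089 / 0.25 ≈ 0.3560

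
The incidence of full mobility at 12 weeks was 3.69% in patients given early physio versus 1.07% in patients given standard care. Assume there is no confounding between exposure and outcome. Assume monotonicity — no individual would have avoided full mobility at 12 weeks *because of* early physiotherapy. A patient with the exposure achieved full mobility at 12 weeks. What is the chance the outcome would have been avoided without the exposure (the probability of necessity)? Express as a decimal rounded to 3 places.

PN ≈ 0.710

p₁ = 0.0369, p₀ = 0.0107.
Under exogeneity and monotonicity, PN = (p₁ − p₀) / p₁.
PN = (0.0369 − 0.0107) / 0.0369 = 0.0262 / 0.0369 ≈ 0.7100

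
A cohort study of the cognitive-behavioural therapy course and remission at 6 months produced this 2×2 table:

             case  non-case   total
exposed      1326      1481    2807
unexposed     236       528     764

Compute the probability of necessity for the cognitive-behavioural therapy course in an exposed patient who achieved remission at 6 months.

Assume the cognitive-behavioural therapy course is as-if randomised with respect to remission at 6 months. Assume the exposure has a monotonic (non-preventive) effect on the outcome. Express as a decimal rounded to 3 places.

p₁ = P(outcome | exposed) = 1326/2807 = 0.47239
p₀ = P(outcome | unexposed) = 236/764 = 0.3089
Under exogeneity and monotonicity, PN = (p₁ − p₀)/p₁.
PN = (0.47239 − 0.3089) / 0.47239 ≈ 0.3461

PN ≈ 0.346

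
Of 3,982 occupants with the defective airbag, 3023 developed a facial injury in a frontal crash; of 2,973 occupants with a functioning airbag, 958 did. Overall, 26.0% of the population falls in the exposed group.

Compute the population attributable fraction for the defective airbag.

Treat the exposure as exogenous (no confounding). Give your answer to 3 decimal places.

p₁ = P(outcome | exposed) = 3023/3982 = 0.75917
p₀ = P(outcome | unexposed) = 958/2973 = 0.32223
Overall risk P(Y=1) = π·p₁ + (1−π)·p₀ = 0.26×0.75917 + 0.74×0.32223 = 0.43584.
Under exogeneity, PAF = [P(Y=1) − p₀] / P(Y=1).
PAF = (0.43584 − 0.32223) / 0.43584 ≈ 0.2607

PAF ≈ 0.261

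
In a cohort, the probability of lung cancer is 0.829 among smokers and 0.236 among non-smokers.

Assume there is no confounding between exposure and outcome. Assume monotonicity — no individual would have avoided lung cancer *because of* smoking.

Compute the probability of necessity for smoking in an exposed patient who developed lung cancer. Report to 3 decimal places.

Let p₁ = 0.829, p₀ = 0.236.
Under exogeneity and monotonicity, PN = (p₁ − p₀) / p₁.
PN = (0.829 − 0.236) / 0.829 = 0.593 / 0.829 ≈ 0.7153

PN ≈ 0.715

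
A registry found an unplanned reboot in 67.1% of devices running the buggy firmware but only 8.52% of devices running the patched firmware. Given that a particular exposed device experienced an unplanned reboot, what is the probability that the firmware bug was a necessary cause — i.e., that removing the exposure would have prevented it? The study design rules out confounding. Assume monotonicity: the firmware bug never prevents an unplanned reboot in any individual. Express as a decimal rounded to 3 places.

PN ≈ 0.873

p₁ = 0.671, p₀ = 0.0852.
Under exogeneity and monotonicity, PN = (p₁ − p₀) / p₁.
PN = (0.671 − 0.0852) / 0.671 = 0.5858 / 0.671 ≈ 0.8730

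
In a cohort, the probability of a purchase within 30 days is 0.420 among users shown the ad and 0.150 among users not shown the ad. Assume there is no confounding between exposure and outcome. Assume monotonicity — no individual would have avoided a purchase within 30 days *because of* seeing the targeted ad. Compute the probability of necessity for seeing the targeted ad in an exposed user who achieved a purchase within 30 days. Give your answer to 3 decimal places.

Let p₁ = 0.42, p₀ = 0.15.
Under exogeneity and monotonicity, PN = (p₁ − p₀) / p₁.
PN = (0.42 − 0.15) / 0.42 = 0.27 / 0.42 ≈ 0.6429

PN ≈ 0.643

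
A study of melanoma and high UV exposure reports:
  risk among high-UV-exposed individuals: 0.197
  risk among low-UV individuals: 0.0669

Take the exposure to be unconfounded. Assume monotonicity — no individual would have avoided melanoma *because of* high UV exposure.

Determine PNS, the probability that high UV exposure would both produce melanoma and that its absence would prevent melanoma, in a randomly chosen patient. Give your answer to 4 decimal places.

PNS ≈ 0.1301

Let p₁ = 0.197, p₀ = 0.0669.
Under exogeneity and monotonicity, PNS = p₁ − p₀.
PNS = 0.197 − 0.0669 = 0.1301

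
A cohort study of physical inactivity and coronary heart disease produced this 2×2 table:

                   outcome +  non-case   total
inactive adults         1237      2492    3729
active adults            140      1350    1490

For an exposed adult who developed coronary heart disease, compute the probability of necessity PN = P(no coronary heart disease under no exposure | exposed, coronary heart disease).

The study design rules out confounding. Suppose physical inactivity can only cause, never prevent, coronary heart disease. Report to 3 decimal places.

PN ≈ 0.717

p₁ = P(outcome | exposed) = 1237/3729 = 0.33172
p₀ = P(outcome | unexposed) = 140/1490 = 0.09396
Under exogeneity and monotonicity, PN = (p₁ − p₀) / p₁.
PN = (0.33172 − 0.09396) / 0.33172 = 0.23776 / 0.33172 ≈ 0.7168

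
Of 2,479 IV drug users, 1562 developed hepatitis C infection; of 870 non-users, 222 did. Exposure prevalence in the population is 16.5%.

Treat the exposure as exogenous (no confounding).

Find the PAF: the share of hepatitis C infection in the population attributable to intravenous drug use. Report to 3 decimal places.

p₁ = P(outcome | exposed) = 1562/2479 = 0.63009
p₀ = P(outcome | unexposed) = 222/870 = 0.25517
Overall risk P(Y=1) = π·p₁ + (1−π)·p₀ = 0.165×0.63009 + 0.835×0.25517 = 0.31703.
Under exogeneity, PAF = [P(Y=1) − p₀] / P(Y=1).
PAF = (0.31703 − 0.25517) / 0.31703 ≈ 0.1951

PAF ≈ 0.195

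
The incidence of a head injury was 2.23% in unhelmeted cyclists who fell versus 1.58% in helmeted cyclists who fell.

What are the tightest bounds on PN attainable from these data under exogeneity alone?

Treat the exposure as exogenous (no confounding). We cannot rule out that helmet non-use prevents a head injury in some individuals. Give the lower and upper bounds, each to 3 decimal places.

p₁ = 0.0223, p₀ = 0.0158.
Under exogeneity alone the bounds on PN are max{0,(p₁−p₀)/p₁} ≤ PN ≤ min{1,(1−p₀)/p₁}.
  lower = (p₁ − p₀)/p₁ = 0.0065 / 0.0223 ≈ 0.2915
  upper = min{1, (1 − p₀)/p₁} = 0.9842 / 0.0223 ≈ 44.1345 → capped at 1

0.291 ≤ PN ≤ 1.000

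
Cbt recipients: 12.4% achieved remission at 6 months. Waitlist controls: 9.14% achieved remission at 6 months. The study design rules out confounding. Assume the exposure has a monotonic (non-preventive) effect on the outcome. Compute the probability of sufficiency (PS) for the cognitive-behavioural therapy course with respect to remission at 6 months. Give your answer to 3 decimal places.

PS ≈ 0.036

p₁ = 0.124, p₀ = 0.0914.
Under exogeneity and monotonicity, PS = (p₁ − p₀) / (1 − p₀).
PS = (0.124 − 0.0914) / (1 − 0.0914) = 0.0326 / 0.9086 ≈ 0.0359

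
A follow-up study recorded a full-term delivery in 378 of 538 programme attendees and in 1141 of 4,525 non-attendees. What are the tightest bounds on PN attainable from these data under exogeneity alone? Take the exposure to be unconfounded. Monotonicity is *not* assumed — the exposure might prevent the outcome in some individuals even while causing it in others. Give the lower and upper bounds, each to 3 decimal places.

p₁ = P(outcome | exposed) = 378/538 = 0.7026
p₀ = P(outcome | unexposed) = 1141/4525 = 0.25215
Under exogeneity alone the bounds on PN are max{0,(p₁−p₀)/p₁} ≤ PN ≤ min{1,(1−p₀)/p₁}.
  lower = (p₁ − p₀)/p₁ = 0.45045 / 0.7026 ≈ 0.6411
  upper = min{1, (1 − p₀)/p₁} = 0.74785 / 0.7026 ≈ 1.0644 → capped at 1

0.641 ≤ PN ≤ 1.000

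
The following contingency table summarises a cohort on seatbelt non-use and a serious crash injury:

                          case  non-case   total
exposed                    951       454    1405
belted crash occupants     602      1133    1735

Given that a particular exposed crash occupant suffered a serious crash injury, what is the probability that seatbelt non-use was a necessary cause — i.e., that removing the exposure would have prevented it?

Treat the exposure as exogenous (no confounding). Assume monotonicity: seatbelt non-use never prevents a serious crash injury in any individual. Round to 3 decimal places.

PN ≈ 0.487

p₁ = P(outcome | exposed) = 951/1405 = 0.67687
p₀ = P(outcome | unexposed) = 602/1735 = 0.34697
Under exogeneity and monotonicity, PN = (p₁ − p₀) / p₁.
PN = (0.67687 − 0.34697) / 0.67687 = 0.32989 / 0.67687 ≈ 0.4874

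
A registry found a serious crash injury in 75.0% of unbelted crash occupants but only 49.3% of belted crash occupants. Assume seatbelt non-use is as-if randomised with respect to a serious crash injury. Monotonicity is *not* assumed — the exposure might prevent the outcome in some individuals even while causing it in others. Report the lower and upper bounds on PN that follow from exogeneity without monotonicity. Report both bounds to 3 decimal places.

0.343 ≤ PN ≤ 0.676

p₁ = 0.75, p₀ = 0.493.
Under exogeneity alone the bounds on PN are max{0,(p₁−p₀)/p₁} ≤ PN ≤ min{1,(1−p₀)/p₁}.
  lower = (p₁ − p₀)/p₁ = 0.257 / 0.75 ≈ 0.3427
  upper = min{1, (1 − p₀)/p₁} = 0.507 / 0.75 ≈ 0.6760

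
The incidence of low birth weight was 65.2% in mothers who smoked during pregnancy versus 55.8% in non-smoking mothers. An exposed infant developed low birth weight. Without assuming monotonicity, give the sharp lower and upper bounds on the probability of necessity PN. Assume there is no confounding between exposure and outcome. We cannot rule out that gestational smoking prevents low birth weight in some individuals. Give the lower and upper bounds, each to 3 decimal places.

0.144 ≤ PN ≤ 0.678

p₁ = 0.652, p₀ = 0.558.
Under exogeneity alone the bounds on PN are max{0,(p₁−p₀)/p₁} ≤ PN ≤ min{1,(1−p₀)/p₁}.
  lower = (p₁ − p₀)/p₁ = 0.094 / 0.652 ≈ 0.1442
  upper = min{1, (1 − p₀)/p₁} = 0.442 / 0.652 ≈ 0.6779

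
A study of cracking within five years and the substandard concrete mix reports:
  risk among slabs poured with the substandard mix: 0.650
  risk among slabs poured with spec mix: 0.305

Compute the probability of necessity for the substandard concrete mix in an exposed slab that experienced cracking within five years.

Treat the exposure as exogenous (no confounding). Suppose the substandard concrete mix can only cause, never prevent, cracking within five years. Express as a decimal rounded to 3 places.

PN ≈ 0.531

Let p₁ = 0.65, p₀ = 0.305.
Under exogeneity and monotonicity, PN = (p₁ − p₀) / p₁.
PN = (0.65 − 0.305) / 0.65 = 0.345 / 0.65 ≈ 0.5308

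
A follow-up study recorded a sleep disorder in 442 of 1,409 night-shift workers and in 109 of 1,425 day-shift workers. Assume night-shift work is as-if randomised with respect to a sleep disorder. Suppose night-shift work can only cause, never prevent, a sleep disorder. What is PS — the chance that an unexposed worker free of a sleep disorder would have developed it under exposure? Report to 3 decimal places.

PS ≈ 0.257

p₁ = P(outcome | exposed) = 442/1409 = 0.3137
p₀ = P(outcome | unexposed) = 109/1425 = 0.076491
Under exogeneity and monotonicity, PS = (p₁ − p₀) / (1 − p₀).
PS = (0.3137 − 0.076491) / (1 − 0.076491) = 0.23721 / 0.92351 ≈ 0.2569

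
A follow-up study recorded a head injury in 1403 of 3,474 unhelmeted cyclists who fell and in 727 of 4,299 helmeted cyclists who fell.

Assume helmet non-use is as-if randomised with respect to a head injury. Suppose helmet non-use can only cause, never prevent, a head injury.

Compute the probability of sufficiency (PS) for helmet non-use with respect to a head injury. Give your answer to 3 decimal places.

PS ≈ 0.283

p₁ = P(outcome | exposed) = 1403/3474 = 0.40386
p₀ = P(outcome | unexposed) = 727/4299 = 0.16911
Under exogeneity and monotonicity, PS = (p₁ − p₀) / (1 − p₀).
PS = (0.40386 − 0.16911) / (1 − 0.16911) = 0.23475 / 0.83089 ≈ 0.2825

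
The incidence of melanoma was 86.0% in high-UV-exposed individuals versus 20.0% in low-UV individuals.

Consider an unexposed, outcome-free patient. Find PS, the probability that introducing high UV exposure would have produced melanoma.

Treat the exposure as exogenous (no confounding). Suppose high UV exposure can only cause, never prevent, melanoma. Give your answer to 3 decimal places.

PS ≈ 0.825

p₁ = 0.86, p₀ = 0.2.
Under exogeneity and monotonicity, PS = (p₁ − p₀) / (1 − p₀).
PS = (0.86 − 0.2) / (1 − 0.2) = 0.66 / 0.8 ≈ 0.8250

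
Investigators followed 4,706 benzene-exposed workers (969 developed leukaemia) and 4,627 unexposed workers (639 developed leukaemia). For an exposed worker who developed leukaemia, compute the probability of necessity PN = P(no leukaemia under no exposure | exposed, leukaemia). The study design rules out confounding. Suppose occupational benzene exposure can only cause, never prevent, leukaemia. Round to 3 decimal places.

p₁ = P(outcome | exposed) = 969/4706 = 0.20591
p₀ = P(outcome | unexposed) = 639/4627 = 0.1381
Under exogeneity and monotonicity, PN = (p₁ − p₀) / p₁.
PN = (0.20591 − 0.1381) / 0.20591 = 0.067805 / 0.20591 ≈ 0.3293

PN ≈ 0.329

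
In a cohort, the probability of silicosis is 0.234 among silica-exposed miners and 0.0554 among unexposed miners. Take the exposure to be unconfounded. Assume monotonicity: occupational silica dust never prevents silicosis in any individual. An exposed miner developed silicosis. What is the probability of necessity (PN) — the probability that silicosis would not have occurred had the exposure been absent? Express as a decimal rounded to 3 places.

PN ≈ 0.763

Let p₁ = 0.234, p₀ = 0.0554.
Under exogeneity and monotonicity, PN = (p₁ − p₀) / p₁.
PN = (0.234 − 0.0554) / 0.234 = 0.1786 / 0.234 ≈ 0.7632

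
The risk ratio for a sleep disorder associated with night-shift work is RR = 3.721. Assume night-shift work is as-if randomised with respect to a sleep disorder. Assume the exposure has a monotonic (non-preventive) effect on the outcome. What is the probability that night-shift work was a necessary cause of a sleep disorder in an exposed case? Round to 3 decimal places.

PN ≈ 0.731

Under exogeneity and monotonicity, PN = (RR − 1) / RR = 1 − 1/RR.
PN = (3.721 − 1) / 3.721 = 2.721 / 3.721 ≈ 0.7313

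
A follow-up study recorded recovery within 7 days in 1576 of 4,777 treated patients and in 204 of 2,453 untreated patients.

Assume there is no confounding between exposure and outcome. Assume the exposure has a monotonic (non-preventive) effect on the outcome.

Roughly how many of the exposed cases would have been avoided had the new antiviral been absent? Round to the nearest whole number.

p₁ = P(outcome | exposed) = 1576/4777 = 0.32991
p₀ = P(outcome | unexposed) = 204/2453 = 0.083163
PN = (p₁ − p₀)/p₁ = (0.32991 − 0.083163) / 0.32991 ≈ 0.74792.
Attributable cases ≈ PN × (exposed cases) = 0.74792 × 1576 ≈ 1178.73.

about 1179 cases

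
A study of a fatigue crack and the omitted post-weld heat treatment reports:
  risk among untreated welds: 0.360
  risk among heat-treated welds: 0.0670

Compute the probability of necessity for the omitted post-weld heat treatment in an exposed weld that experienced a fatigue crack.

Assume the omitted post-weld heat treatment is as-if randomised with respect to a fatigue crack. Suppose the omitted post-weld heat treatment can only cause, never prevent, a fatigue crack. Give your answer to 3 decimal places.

Let p₁ = 0.36, p₀ = 0.067.
Under exogeneity and monotonicity, PN = (p₁ − p₀) / p₁.
PN = (0.36 − 0.067) / 0.36 = 0.293 / 0.36 ≈ 0.8139

PN ≈ 0.814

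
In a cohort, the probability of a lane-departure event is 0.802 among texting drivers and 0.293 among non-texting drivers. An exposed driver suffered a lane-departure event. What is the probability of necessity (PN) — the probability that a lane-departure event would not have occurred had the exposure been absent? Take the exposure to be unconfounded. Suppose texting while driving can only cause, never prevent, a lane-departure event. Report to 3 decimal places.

Let p₁ = 0.802, p₀ = 0.293.
Under exogeneity and monotonicity, PN = (p₁ − p₀) / p₁.
PN = (0.802 − 0.293) / 0.802 = 0.509 / 0.802 ≈ 0.6347

PN ≈ 0.635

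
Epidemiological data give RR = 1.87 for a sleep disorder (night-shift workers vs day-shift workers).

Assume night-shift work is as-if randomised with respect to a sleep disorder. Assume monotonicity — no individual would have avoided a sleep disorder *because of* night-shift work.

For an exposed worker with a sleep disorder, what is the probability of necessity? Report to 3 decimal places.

Under exogeneity and monotonicity, PN = (RR − 1) / RR = 1 − 1/RR.
PN = (1.87 − 1) / 1.87 = 0.87 / 1.87 ≈ 0.4652

PN ≈ 0.465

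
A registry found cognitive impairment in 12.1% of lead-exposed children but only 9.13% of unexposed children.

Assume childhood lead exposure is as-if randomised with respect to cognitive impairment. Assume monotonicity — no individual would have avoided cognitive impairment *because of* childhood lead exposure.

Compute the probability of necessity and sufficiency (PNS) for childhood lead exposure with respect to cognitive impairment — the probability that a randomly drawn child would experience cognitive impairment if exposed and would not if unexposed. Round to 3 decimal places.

p₁ = 0.121, p₀ = 0.0913.
Under exogeneity and monotonicity, PNS = p₁ − p₀.
PNS = 0.121 − 0.0913 = 0.0297

PNS ≈ 0.030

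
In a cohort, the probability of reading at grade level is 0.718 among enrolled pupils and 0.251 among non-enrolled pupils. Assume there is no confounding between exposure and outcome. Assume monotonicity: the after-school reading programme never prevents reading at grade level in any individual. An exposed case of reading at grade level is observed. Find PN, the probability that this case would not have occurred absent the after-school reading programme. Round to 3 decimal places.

PN ≈ 0.650

Let p₁ = 0.718, p₀ = 0.251.
Under exogeneity and monotonicity, PN = (p₁ − p₀) / p₁.
PN = (0.718 − 0.251) / 0.718 = 0.467 / 0.718 ≈ 0.6504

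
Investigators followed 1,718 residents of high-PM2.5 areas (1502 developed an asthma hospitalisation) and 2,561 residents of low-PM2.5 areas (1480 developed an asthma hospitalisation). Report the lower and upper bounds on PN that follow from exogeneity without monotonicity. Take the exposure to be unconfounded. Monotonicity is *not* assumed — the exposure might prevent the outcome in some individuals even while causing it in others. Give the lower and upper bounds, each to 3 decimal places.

0.339 ≤ PN ≤ 0.483

p₁ = P(outcome | exposed) = 1502/1718 = 0.87427
p₀ = P(outcome | unexposed) = 1480/2561 = 0.5779
Under exogeneity alone the bounds on PN are max{0,(p₁−p₀)/p₁} ≤ PN ≤ min{1,(1−p₀)/p₁}.
  lower = (p₁ − p₀)/p₁ = 0.29637 / 0.87427 ≈ 0.3390
  upper = min{1, (1 − p₀)/p₁} = 0.4221 / 0.87427 ≈ 0.4828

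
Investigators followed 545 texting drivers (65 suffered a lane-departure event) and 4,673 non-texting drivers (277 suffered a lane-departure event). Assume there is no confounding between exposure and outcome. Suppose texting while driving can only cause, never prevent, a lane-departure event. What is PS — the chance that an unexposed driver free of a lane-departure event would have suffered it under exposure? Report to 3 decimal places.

p₁ = P(outcome | exposed) = 65/545 = 0.11927
p₀ = P(outcome | unexposed) = 277/4673 = 0.059277
Under exogeneity and monotonicity, PS = (p₁ − p₀) / (1 − p₀).
PS = (0.11927 − 0.059277) / (1 − 0.059277) = 0.059989 / 0.94072 ≈ 0.0638

PS ≈ 0.064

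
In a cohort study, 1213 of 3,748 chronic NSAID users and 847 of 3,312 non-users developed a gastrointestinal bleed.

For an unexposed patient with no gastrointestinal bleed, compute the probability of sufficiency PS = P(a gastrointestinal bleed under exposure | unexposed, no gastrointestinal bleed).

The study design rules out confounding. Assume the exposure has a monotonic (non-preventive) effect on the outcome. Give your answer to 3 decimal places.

p₁ = P(outcome | exposed) = 1213/3748 = 0.32364
p₀ = P(outcome | unexposed) = 847/3312 = 0.25574
Under exogeneity and monotonicity, PS = (p₁ − p₀) / (1 − p₀).
PS = (0.32364 − 0.25574) / (1 − 0.25574) = 0.067903 / 0.74426 ≈ 0.0912

PS ≈ 0.091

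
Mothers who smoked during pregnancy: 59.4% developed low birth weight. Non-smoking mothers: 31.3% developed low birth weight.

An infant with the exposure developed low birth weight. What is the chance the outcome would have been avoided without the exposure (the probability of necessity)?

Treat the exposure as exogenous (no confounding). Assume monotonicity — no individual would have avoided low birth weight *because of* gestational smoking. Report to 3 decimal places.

PN ≈ 0.473

p₁ = 0.594, p₀ = 0.313.
Under exogeneity and monotonicity, PN = (p₁ − p₀) / p₁.
PN = (0.594 − 0.313) / 0.594 = 0.281 / 0.594 ≈ 0.4731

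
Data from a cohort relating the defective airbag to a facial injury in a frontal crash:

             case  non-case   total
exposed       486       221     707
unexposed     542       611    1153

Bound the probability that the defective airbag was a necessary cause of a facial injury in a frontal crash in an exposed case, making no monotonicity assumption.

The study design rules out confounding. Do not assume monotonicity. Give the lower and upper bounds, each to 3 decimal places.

0.316 ≤ PN ≤ 0.771

p₁ = P(outcome | exposed) = 486/707 = 0.68741
p₀ = P(outcome | unexposed) = 542/1153 = 0.47008
Under exogeneity alone the bounds on PN are max{0,(p₁−p₀)/p₁} ≤ PN ≤ min{1,(1−p₀)/p₁}.
  lower = (p₁ − p₀)/p₁ = 0.21733 / 0.68741 ≈ 0.3162
  upper = min{1, (1 − p₀)/p₁} = 0.52992 / 0.68741 ≈ 0.7709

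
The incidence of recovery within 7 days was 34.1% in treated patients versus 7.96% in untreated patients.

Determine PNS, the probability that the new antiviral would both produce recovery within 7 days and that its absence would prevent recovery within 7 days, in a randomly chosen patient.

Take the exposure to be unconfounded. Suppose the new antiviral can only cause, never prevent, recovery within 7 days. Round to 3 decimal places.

PNS ≈ 0.261

p₁ = 0.341, p₀ = 0.0796.
Under exogeneity and monotonicity, PNS = p₁ − p₀.
PNS = 0.341 − 0.0796 = 0.2614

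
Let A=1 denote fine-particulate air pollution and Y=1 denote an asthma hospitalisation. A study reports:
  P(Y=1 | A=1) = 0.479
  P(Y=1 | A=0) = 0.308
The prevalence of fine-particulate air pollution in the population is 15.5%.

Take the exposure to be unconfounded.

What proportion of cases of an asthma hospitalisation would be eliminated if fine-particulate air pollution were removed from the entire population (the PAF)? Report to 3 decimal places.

Let p₁ = 0.479, p₀ = 0.308.
Overall risk P(Y=1) = π·p₁ + (1−π)·p₀ = 0.155×0.479 + 0.845×0.308 = 0.3345.
Under exogeneity, PAF = [P(Y=1) − p₀] / P(Y=1).
PAF = (0.3345 − 0.308) / 0.3345 ≈ 0.0792

PAF ≈ 0.079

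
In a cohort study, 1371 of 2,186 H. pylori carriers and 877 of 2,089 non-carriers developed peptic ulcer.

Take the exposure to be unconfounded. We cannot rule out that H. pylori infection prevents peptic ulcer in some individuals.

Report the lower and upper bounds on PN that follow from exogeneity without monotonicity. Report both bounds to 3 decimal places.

p₁ = P(outcome | exposed) = 1371/2186 = 0.62717
p₀ = P(outcome | unexposed) = 877/2089 = 0.41982
Under exogeneity alone the bounds on PN are max{0,(p₁−p₀)/p₁} ≤ PN ≤ min{1,(1−p₀)/p₁}.
  lower = (p₁ − p₀)/p₁ = 0.20735 / 0.62717 ≈ 0.3306
  upper = min{1, (1 − p₀)/p₁} = 0.58018 / 0.62717 ≈ 0.9251

0.331 ≤ PN ≤ 0.925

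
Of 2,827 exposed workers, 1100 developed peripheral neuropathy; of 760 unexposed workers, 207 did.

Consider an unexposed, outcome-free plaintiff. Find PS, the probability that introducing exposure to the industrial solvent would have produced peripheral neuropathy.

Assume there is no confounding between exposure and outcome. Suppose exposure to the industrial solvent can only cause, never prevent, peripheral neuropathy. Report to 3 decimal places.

p₁ = P(outcome | exposed) = 1100/2827 = 0.38911
p₀ = P(outcome | unexposed) = 207/760 = 0.27237
Under exogeneity and monotonicity, PS = (p₁ − p₀) / (1 − p₀).
PS = (0.38911 − 0.27237) / (1 − 0.27237) = 0.11674 / 0.72763 ≈ 0.1604

PS ≈ 0.160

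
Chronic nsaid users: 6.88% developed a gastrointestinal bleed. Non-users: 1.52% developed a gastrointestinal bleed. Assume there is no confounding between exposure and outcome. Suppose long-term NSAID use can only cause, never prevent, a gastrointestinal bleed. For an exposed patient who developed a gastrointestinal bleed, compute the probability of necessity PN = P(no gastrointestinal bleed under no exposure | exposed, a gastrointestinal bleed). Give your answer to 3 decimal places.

p₁ = 0.0688, p₀ = 0.0152.
Under exogeneity and monotonicity, PN = (p₁ − p₀) / p₁.
PN = (0.0688 − 0.0152) / 0.0688 = 0.0536 / 0.0688 ≈ 0.7791

PN ≈ 0.779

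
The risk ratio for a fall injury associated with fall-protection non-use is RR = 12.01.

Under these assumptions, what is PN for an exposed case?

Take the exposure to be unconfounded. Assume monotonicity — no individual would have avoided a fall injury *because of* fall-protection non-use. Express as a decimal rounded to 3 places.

Under exogeneity and monotonicity, PN = (RR − 1) / RR = 1 − 1/RR.
PN = (12.01 − 1) / 12.01 = 11.01 / 12.01 ≈ 0.9167

PN ≈ 0.917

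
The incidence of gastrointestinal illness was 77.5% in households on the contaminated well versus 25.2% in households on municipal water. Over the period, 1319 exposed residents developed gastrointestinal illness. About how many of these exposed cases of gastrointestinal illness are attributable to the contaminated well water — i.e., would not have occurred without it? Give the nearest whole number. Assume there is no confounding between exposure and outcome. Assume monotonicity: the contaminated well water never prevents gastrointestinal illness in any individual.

p₁ = 0.775, p₀ = 0.252.
PN = (p₁ − p₀)/p₁ = (0.775 − 0.252) / 0.775 ≈ 0.67484.
Attributable cases ≈ PN × (exposed cases) = 0.67484 × 1319 ≈ 890.11.

about 890 cases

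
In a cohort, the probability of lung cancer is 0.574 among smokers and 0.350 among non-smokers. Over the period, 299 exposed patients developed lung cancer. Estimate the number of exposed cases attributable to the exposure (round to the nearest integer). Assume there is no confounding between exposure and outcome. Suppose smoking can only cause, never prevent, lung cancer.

Let p₁ = 0.574, p₀ = 0.35.
PN = (p₁ − p₀)/p₁ = (0.574 − 0.35) / 0.574 ≈ 0.39024.
Attributable cases ≈ PN × (exposed cases) = 0.39024 × 299 ≈ 116.68.

about 117 cases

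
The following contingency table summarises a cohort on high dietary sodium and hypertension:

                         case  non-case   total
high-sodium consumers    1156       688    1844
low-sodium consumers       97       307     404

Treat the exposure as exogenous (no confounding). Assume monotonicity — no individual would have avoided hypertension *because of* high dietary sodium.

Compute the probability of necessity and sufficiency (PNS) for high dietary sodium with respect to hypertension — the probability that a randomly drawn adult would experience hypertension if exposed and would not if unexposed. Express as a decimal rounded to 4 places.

p₁ = P(outcome | exposed) = 1156/1844 = 0.6269
p₀ = P(outcome | unexposed) = 97/404 = 0.2401
Under exogeneity and monotonicity, PNS = p₁ − p₀.
PNS = 0.6269 − 0.2401 = 0.3868

PNS ≈ 0.3868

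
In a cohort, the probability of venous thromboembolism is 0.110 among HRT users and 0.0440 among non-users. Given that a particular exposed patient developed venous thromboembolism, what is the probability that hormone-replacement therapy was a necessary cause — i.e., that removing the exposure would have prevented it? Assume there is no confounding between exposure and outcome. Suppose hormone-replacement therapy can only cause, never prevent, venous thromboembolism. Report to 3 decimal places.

PN ≈ 0.600

Let p₁ = 0.11, p₀ = 0.044.
Under exogeneity and monotonicity, PN = (p₁ − p₀) / p₁.
PN = (0.11 − 0.044) / 0.11 = 0.066 / 0.11 ≈ 0.6000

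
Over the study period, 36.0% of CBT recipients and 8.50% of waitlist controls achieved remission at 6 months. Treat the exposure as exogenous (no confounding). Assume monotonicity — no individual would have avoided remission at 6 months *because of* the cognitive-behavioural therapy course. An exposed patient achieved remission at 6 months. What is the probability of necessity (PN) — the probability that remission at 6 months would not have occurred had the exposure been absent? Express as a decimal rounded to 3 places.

PN ≈ 0.764

p₁ = 0.36, p₀ = 0.085.
Under exogeneity and monotonicity, PN = (p₁ − p₀) / p₁.
PN = (0.36 − 0.085) / 0.36 = 0.275 / 0.36 ≈ 0.7639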